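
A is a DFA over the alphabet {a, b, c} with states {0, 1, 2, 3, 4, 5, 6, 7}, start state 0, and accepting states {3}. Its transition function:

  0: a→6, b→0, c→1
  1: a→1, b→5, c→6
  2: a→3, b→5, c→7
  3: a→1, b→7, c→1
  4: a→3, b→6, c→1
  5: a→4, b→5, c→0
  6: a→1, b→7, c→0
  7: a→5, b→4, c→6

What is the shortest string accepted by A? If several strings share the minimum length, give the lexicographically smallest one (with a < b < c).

abba

A breadth-first search from 0 reaches an accepting state first via the path 0 → 6 → 7 → 4 → 3 on input abba.
No string of length < 4 is accepted (BFS exhausts all shorter strings without reaching an accepting state), and abba is the lexicographically least accepting string of length 4.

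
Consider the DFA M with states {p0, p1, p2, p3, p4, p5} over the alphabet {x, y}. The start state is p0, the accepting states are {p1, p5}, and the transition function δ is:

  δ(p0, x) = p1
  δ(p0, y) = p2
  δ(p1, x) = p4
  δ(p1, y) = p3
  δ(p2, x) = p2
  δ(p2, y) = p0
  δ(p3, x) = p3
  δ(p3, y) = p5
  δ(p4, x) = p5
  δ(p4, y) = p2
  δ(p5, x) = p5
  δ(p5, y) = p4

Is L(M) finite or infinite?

infinite

State p3 is reachable from the start and can reach an accepting state, and it lies on the cycle p3 → p3.
Traversing that cycle any number of times yields accepted strings of unbounded length, so the language is infinite.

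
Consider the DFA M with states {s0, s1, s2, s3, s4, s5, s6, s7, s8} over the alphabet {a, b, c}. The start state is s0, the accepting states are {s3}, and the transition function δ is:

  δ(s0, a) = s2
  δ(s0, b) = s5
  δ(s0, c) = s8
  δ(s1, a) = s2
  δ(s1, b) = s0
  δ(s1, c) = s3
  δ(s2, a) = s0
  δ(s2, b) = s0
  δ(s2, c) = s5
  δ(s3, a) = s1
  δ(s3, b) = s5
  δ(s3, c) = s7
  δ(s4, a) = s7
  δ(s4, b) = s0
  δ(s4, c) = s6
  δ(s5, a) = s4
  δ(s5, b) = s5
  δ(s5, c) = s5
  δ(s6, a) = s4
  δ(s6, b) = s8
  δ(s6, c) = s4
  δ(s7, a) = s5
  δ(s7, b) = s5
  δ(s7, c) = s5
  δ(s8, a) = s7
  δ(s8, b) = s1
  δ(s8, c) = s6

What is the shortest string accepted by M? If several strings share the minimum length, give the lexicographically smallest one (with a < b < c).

cbc

A breadth-first search from s0 reaches an accepting state first via the path s0 → s8 → s1 → s3 on input cbc.
No string of length < 3 is accepted (BFS exhausts all shorter strings without reaching an accepting state), and cbc is the lexicographically least accepting string of length 3.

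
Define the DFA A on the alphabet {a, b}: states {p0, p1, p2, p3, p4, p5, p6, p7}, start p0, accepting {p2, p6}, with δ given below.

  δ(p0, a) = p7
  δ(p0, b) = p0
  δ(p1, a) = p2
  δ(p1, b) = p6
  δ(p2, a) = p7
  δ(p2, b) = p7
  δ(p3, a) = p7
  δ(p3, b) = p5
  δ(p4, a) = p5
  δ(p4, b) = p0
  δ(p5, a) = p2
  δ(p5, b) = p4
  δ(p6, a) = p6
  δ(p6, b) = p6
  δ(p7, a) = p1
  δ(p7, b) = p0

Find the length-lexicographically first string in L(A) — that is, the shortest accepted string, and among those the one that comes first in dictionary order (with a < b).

A breadth-first search from p0 reaches an accepting state first via the path p0 → p7 → p1 → p2 on input aaa.
No string of length < 3 is accepted (BFS exhausts all shorter strings without reaching an accepting state), and aaa is the lexicographically least accepting string of length 3.

aaa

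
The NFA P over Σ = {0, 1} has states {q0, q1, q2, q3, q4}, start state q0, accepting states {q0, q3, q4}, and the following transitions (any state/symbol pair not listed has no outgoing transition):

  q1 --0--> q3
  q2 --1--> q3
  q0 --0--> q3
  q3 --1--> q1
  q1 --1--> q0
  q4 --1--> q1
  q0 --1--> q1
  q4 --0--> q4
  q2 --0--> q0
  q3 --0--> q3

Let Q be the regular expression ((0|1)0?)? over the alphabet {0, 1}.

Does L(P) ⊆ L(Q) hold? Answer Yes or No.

The string 11 is in L(P) but not in L(Q).
So L(P) ⊄ L(Q).

No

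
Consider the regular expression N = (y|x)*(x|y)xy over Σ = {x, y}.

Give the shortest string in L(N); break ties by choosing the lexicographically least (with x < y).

xxy

By inspection of the expression, no string of length less than 3 matches, and xxy is the lexicographically first match of length 3.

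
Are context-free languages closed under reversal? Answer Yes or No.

Reversing the right-hand side of every production of a context-free grammar for L gives a context-free grammar for Lᴿ (induction on derivation length).
So the context-free languages are closed under reversal.

Yes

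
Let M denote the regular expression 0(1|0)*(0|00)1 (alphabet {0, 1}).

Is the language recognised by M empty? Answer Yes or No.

The string 001 matches the expression, so it belongs to L(M).
Since L(M) contains at least one string, it is not empty.

No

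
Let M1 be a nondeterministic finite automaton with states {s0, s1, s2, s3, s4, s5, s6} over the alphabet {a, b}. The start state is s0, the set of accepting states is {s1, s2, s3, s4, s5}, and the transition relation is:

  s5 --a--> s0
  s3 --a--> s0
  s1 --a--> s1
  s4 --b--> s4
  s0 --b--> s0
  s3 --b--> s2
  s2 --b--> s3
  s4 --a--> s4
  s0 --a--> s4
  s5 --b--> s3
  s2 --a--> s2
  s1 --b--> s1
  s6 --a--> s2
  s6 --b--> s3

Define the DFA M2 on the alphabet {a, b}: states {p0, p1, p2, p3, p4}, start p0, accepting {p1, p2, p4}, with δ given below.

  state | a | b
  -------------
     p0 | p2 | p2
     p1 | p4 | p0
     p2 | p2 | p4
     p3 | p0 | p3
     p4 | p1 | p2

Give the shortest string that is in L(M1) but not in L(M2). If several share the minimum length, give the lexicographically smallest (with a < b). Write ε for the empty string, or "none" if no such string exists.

abab

The string abab is accepted by M1 but not by M2.
No shorter string lies in the difference, and abab is the lexicographically first length-4 string in L(M1) \ L(M2).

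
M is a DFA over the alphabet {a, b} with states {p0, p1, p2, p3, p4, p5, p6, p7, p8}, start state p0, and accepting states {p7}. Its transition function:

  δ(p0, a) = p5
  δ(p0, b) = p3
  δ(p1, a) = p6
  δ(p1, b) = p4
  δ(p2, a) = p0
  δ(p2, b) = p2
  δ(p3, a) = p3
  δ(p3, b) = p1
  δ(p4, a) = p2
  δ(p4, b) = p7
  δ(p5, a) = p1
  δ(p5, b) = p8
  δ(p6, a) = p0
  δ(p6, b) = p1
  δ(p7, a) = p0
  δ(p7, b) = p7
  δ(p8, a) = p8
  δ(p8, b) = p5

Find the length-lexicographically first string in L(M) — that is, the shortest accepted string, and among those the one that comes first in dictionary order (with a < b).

A breadth-first search from p0 reaches an accepting state first via the path p0 → p5 → p1 → p4 → p7 on input aabb.
No string of length < 4 is accepted (BFS exhausts all shorter strings without reaching an accepting state), and aabb is the lexicographically least accepting string of length 4.

aabb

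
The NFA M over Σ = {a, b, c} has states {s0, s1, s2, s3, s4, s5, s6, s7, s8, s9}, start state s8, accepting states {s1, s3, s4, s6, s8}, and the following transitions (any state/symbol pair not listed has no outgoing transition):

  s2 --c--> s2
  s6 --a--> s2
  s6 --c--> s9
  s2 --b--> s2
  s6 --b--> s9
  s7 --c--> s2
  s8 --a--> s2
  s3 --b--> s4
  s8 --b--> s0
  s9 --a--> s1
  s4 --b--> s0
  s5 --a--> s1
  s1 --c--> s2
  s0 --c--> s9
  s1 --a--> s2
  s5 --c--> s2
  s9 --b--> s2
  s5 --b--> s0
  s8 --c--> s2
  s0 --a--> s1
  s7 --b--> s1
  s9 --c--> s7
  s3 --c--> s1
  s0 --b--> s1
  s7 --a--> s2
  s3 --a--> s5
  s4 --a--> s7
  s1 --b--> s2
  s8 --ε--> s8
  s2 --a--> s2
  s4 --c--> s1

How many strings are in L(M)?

The useful subgraph on states {s0, s1, s7, s8, s9} is acyclic, so L(M) is finite; the longest accepting path visits 5 useful states, giving maximum string length 4.
Counting accepting paths from s8 by length: 1 of length 0, 2 of length 2, 1 of length 3, 1 of length 4. Total 5.

5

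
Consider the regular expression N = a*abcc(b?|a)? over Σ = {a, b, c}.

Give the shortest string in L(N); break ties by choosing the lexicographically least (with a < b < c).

By inspection of the expression, no string of length less than 4 matches, and abcc is the lexicographically first match of length 4.

abcc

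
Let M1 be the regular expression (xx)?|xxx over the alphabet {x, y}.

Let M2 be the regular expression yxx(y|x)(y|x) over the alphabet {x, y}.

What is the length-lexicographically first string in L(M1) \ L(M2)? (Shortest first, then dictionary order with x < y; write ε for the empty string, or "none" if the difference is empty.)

The empty string ε is accepted by M1 but not by M2.
Since ε is the unique shortest string, it is the required witness.

ε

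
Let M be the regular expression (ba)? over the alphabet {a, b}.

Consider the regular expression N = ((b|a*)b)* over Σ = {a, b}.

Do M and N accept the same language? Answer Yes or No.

No

The string ba is accepted by M but rejected by N.
So L(M) ≠ L(N).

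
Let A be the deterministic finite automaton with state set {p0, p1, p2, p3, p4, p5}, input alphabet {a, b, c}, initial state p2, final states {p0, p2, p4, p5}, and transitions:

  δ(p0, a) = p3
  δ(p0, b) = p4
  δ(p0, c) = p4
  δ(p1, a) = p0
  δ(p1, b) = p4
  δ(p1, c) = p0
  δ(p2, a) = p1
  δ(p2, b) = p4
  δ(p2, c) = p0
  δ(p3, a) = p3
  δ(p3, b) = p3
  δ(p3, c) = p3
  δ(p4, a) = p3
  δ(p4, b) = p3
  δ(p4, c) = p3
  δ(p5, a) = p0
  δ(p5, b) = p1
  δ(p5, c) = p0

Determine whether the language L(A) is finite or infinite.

finite

The useful states (reachable from p2 and able to reach an accepting state) are {p0, p1, p2, p4}.
Restricted to these states the transition graph has no cycle, so every accepting path has bounded length and L is finite.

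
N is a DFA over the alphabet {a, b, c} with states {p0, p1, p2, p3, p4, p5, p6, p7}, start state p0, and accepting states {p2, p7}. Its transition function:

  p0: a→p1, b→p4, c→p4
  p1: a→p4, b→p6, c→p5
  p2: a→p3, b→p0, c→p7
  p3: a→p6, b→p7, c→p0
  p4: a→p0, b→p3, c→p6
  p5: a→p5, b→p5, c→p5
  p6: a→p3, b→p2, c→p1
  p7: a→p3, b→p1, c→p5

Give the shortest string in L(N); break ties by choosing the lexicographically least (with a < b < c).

abb

A breadth-first search from p0 reaches an accepting state first via the path p0 → p1 → p6 → p2 on input abb.
No string of length < 3 is accepted (BFS exhausts all shorter strings without reaching an accepting state), and abb is the lexicographically least accepting string of length 3.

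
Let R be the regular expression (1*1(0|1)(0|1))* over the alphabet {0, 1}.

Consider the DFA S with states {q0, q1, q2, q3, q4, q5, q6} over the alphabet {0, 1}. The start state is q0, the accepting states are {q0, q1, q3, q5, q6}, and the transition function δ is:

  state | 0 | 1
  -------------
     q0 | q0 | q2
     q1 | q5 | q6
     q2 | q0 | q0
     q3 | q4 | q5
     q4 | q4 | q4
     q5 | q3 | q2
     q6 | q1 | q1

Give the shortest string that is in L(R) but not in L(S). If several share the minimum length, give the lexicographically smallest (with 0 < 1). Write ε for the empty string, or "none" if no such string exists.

The string 101 is accepted by R but not by S.
No shorter string lies in the difference, and 101 is the lexicographically first length-3 string in L(R) \ L(S).

101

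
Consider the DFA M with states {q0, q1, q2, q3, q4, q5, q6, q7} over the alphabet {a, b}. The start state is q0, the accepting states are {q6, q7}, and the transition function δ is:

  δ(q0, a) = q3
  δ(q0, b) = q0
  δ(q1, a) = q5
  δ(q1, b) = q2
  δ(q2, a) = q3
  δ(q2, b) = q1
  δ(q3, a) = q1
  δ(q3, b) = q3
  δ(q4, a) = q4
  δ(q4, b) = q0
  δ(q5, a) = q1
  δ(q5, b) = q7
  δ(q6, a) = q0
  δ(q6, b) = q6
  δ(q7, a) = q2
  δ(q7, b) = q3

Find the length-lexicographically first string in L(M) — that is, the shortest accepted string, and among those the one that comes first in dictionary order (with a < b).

A breadth-first search from q0 reaches an accepting state first via the path q0 → q3 → q1 → q5 → q7 on input aaab.
No string of length < 4 is accepted (BFS exhausts all shorter strings without reaching an accepting state), and aaab is the lexicographically least accepting string of length 4.

aaab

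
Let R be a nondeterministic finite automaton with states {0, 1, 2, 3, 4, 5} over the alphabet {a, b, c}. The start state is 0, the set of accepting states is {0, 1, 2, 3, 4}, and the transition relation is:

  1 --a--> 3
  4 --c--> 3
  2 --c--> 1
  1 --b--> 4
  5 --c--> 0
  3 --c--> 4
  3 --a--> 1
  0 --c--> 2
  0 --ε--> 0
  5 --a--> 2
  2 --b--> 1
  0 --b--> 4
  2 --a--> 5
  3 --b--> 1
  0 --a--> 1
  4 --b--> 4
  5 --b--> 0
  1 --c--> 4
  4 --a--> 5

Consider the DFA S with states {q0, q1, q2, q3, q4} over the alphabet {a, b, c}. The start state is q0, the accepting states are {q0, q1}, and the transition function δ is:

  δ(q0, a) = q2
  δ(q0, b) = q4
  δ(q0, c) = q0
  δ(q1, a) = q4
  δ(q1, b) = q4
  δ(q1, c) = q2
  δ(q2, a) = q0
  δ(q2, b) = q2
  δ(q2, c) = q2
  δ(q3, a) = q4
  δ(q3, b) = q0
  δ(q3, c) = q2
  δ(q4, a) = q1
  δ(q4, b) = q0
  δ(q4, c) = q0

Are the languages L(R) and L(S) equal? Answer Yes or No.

The string a is accepted by R but rejected by S.
So L(R) ≠ L(S).

No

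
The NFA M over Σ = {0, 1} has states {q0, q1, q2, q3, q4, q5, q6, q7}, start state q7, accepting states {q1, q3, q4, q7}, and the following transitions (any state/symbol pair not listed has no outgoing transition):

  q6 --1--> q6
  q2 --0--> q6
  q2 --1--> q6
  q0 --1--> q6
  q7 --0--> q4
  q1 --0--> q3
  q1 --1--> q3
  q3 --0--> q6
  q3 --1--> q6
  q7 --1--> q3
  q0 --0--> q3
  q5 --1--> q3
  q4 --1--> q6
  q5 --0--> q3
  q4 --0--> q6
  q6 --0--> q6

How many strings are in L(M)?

3

The useful subgraph on states {q3, q4, q7} is acyclic, so L(M) is finite; the longest accepting path visits 2 useful states, giving maximum string length 1.
Counting accepting paths from q7 by length: 1 of length 0, 2 of length 1. Total 3.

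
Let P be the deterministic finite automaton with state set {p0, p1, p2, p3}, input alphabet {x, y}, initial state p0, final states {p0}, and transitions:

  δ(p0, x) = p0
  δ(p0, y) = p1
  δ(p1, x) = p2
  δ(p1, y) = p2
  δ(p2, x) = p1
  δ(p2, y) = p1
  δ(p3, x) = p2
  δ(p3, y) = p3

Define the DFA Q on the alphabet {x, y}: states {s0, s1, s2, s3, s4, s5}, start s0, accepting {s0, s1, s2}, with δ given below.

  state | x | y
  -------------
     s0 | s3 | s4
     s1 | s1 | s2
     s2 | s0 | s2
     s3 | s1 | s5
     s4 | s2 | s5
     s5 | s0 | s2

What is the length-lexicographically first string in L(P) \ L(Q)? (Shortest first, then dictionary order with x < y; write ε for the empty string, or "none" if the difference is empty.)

The string x is accepted by P but not by Q.
No shorter string lies in the difference, and x is the lexicographically first length-1 string in L(P) \ L(Q).

x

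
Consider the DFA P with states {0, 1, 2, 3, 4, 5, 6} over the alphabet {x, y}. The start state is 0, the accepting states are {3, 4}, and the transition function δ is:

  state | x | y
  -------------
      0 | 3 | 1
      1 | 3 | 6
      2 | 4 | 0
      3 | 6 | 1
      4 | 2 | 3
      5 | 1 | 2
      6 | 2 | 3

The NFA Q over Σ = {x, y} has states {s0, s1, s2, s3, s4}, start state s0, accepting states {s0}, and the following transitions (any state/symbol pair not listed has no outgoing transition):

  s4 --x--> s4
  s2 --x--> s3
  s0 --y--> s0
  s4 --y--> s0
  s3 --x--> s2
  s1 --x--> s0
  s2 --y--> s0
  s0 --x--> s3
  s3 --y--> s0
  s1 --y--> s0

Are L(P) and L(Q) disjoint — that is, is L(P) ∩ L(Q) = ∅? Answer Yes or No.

No

The string xxy is accepted by both P and Q.
Hence L(P) ∩ L(Q) ≠ ∅.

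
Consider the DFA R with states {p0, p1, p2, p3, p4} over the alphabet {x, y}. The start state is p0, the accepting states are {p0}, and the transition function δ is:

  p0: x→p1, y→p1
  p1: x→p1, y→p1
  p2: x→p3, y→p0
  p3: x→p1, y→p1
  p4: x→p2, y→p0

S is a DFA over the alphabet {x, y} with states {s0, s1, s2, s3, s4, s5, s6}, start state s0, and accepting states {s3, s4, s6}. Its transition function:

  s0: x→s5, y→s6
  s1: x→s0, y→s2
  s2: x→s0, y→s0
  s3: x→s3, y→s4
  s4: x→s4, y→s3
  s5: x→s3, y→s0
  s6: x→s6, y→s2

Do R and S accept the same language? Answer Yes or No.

No

The empty string ε is accepted by R but rejected by S.
So L(R) ≠ L(S).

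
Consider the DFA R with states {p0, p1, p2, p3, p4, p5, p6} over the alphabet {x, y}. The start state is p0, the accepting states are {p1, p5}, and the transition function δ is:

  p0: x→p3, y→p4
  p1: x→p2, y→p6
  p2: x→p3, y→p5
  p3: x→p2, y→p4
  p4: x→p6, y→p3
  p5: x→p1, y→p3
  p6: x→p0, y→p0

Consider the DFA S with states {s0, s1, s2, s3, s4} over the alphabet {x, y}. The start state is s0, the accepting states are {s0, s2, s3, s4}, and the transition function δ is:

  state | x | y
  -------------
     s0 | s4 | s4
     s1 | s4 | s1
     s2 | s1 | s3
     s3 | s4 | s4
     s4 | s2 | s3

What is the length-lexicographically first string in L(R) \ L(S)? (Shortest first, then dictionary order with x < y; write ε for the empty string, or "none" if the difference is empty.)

The string yyxxxy is accepted by R but not by S.
No shorter string lies in the difference, and yyxxxy is the lexicographically first length-6 string in L(R) \ L(S).

yyxxxy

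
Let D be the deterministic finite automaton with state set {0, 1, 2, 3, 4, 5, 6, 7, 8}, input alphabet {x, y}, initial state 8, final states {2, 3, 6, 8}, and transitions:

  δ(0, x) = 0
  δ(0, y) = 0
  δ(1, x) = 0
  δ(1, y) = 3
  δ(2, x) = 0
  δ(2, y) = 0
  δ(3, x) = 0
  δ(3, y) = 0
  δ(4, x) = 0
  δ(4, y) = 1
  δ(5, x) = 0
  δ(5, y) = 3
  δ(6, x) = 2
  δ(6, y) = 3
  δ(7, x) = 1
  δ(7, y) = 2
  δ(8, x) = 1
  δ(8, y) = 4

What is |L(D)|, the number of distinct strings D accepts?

3

The useful subgraph on states {1, 3, 4, 8} is acyclic, so L(D) is finite; the longest accepting path visits 4 useful states, giving maximum string length 3.
Counting accepting paths from 8 by length: 1 of length 0, 1 of length 2, 1 of length 3. Total 3.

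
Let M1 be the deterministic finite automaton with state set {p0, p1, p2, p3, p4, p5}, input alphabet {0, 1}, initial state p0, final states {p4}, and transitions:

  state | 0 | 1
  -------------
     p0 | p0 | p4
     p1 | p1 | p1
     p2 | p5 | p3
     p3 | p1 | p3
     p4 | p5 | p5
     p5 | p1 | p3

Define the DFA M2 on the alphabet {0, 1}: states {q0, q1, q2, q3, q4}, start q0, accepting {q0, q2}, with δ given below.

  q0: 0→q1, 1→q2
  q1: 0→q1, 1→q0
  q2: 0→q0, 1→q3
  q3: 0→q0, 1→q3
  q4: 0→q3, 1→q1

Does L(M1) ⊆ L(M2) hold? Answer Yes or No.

Yes

Exploring the product automaton M1 × M2 from the start pair (p0, q0), following both machines on each input symbol, reaches 15 state pairs: (p0, q0), (p0, q1), (p4, q2), (p4, q0), (p5, q0), (p5, q3), (p5, q1), (p5, q2), (p1, q1), (p3, q2), (p1, q0), (p3, q3), (p3, q0), (p1, q2), (p1, q3).
M1 accepts in {p4} and M2 accepts in {q0, q2}. The reachable pairs whose M1-component is accepting are (p4, q2), (p4, q0); in each of them the M2-component is accepting too, so the product for L(M1) \ L(M2) (M1-component accepting, M2-component rejecting) has no reachable accepting pair and the difference is empty.
Hence every string in L(M1) is also in L(M2).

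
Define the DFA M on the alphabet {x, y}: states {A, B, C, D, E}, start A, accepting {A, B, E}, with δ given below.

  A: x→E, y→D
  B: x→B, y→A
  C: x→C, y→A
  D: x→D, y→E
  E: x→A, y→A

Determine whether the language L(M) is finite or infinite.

infinite

State D is reachable from the start and can reach an accepting state, and it lies on the cycle D → D.
Traversing that cycle any number of times yields accepted strings of unbounded length, so the language is infinite.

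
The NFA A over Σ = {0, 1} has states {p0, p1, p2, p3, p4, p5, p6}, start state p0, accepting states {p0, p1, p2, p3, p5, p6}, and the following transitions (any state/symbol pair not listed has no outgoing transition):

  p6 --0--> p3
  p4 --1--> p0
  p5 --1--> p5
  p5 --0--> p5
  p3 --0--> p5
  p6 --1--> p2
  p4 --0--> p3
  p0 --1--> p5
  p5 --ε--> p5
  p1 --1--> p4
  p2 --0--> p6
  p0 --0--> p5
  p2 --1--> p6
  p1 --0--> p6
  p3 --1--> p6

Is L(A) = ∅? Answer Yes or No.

The empty string ε is accepted: the run p0 ends in the accepting state p0.
Since at least one string is accepted, L(A) is not empty.

No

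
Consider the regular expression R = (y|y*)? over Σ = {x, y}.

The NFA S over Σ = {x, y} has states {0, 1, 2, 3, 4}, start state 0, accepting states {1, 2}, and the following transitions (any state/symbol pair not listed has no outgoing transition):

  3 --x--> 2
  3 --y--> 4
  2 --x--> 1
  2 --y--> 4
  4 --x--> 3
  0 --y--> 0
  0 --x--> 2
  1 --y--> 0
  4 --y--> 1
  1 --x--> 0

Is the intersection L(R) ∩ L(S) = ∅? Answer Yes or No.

Yes

Converting the expression R to a DFA (subset construction, then merging equivalent states) gives the minimal DFA with states {r0, r1}, start state r0, accepting states {r0} and transitions r0: x→r1, y→r0; r1: x→r1, y→r1.
Exploring the product automaton R × S from the start pair (r0, 0), following both machines on each input symbol, reaches 6 state pairs: (r0, 0), (r1, 2), (r1, 1), (r1, 4), (r1, 0), (r1, 3).
R accepts in {r0} and S accepts in {1, 2}; no reachable pair has both components accepting, so no string drives both machines to acceptance simultaneously and L(R) ∩ L(S) = ∅.
So no string is accepted by both, and the intersection is empty.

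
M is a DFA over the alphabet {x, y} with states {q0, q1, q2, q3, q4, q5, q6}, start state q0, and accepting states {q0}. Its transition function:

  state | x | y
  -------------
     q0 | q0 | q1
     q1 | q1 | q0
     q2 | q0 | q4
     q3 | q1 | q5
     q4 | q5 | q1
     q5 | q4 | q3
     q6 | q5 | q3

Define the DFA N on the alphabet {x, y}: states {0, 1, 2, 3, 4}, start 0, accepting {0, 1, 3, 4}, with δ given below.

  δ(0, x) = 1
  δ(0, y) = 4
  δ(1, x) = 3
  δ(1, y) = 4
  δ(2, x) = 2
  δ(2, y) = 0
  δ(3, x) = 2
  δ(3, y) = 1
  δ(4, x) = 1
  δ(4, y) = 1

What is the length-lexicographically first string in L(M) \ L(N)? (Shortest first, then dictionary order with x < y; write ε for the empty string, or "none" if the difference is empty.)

xxx

The string xxx is accepted by M but not by N.
No shorter string lies in the difference, and xxx is the lexicographically first length-3 string in L(M) \ L(N).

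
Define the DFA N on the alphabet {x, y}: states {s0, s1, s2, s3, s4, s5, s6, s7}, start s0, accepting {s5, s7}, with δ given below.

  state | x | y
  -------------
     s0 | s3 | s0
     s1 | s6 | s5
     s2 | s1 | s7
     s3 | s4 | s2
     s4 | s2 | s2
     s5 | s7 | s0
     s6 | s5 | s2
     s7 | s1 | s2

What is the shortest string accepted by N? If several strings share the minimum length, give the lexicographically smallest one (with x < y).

A breadth-first search from s0 reaches an accepting state first via the path s0 → s3 → s2 → s7 on input xyy.
No string of length < 3 is accepted (BFS exhausts all shorter strings without reaching an accepting state), and xyy is the lexicographically least accepting string of length 3.

xyy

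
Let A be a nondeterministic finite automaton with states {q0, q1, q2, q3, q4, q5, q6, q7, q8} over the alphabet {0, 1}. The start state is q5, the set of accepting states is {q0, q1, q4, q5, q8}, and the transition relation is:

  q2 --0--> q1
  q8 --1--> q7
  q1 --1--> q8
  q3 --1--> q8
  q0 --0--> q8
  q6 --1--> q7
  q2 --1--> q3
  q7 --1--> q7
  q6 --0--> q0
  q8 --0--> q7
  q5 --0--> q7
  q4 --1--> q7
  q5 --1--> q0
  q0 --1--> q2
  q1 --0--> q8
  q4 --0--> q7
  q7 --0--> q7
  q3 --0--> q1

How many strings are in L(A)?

10

The useful subgraph on states {q0, q1, q2, q3, q5, q8} is acyclic, so L(A) is finite; the longest accepting path visits 6 useful states, giving maximum string length 5.
Counting accepting paths from q5 by length: 1 of length 0, 1 of length 1, 1 of length 2, 1 of length 3, 4 of length 4, 2 of length 5. Total 10.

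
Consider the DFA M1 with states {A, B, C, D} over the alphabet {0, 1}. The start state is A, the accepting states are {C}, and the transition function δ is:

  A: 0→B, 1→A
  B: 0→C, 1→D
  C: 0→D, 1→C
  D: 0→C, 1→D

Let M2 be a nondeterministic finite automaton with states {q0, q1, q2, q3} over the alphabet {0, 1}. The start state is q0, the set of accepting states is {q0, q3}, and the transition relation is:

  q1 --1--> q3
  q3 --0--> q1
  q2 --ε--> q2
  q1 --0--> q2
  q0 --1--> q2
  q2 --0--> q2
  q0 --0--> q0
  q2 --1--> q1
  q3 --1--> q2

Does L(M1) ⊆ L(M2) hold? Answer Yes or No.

No

The string 001 is in L(M1) but not in L(M2).
So L(M1) ⊄ L(M2).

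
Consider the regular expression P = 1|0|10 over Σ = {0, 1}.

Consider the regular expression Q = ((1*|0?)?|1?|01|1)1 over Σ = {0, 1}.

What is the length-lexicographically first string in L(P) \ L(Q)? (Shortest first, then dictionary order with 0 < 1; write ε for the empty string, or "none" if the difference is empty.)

The string 0 is accepted by P but not by Q.
No shorter string lies in the difference, and 0 is the lexicographically first length-1 string in L(P) \ L(Q).

0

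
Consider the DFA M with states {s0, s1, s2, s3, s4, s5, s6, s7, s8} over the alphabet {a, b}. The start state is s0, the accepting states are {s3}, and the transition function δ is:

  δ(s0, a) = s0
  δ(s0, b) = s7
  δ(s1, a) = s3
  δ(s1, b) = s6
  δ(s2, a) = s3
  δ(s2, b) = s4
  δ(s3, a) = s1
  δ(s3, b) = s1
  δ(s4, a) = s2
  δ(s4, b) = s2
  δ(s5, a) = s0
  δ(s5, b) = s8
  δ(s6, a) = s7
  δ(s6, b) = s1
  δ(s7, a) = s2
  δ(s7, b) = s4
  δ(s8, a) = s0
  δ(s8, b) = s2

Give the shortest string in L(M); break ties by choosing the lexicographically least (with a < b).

baa

A breadth-first search from s0 reaches an accepting state first via the path s0 → s7 → s2 → s3 on input baa.
No string of length < 3 is accepted (BFS exhausts all shorter strings without reaching an accepting state), and baa is the lexicographically least accepting string of length 3.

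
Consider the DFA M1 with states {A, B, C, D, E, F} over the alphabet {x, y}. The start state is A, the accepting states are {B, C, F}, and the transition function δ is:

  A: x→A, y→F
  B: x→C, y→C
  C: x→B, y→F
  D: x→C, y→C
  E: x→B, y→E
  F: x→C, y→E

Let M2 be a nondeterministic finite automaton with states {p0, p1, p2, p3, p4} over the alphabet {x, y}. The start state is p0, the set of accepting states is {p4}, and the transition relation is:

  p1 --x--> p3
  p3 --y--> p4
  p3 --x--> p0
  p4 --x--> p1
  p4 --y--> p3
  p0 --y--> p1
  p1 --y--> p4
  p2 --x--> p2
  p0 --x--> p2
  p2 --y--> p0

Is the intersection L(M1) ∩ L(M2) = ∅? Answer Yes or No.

No

The string yxy is accepted by both M1 and M2.
Hence L(M1) ∩ L(M2) ≠ ∅.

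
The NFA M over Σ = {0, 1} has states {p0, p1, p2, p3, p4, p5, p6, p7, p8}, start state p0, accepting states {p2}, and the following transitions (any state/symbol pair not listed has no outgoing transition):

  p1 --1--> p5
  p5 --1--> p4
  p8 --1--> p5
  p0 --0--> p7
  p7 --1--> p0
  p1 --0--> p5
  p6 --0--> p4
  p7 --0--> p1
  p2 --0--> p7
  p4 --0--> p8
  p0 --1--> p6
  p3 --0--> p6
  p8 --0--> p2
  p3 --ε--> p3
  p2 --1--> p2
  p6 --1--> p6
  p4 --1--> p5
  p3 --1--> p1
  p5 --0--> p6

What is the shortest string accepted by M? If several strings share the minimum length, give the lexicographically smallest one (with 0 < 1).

1000

A breadth-first search from p0 reaches an accepting state first via the path p0 → p6 → p4 → p8 → p2 on input 1000.
No string of length < 4 is accepted (BFS exhausts all shorter strings without reaching an accepting state), and 1000 is the lexicographically least accepting string of length 4.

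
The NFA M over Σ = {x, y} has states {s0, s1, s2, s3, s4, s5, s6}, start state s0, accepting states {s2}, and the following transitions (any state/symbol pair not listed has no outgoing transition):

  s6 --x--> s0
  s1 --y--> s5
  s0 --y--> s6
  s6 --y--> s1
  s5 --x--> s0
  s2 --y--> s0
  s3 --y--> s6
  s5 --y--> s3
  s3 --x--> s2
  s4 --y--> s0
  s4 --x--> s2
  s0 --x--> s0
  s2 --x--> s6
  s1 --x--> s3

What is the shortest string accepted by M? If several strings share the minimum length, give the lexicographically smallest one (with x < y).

yyxx

A breadth-first search from s0 reaches an accepting state first via the path s0 → s6 → s1 → s3 → s2 on input yyxx.
No string of length < 4 is accepted (BFS exhausts all shorter strings without reaching an accepting state), and yyxx is the lexicographically least accepting string of length 4.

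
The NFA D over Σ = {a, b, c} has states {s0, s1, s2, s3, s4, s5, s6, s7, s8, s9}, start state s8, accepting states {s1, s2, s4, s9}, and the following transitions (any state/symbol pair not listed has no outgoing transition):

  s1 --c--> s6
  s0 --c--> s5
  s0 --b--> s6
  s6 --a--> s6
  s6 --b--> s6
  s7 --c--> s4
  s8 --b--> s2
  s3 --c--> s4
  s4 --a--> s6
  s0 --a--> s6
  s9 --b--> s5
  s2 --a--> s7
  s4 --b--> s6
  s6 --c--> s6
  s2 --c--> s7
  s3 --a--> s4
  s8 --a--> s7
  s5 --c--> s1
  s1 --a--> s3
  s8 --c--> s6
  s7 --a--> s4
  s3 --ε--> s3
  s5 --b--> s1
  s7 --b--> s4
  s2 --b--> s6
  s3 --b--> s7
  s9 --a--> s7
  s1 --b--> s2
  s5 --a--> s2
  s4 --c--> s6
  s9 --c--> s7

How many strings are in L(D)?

10

The useful subgraph on states {s2, s4, s7, s8} is acyclic, so L(D) is finite; the longest accepting path visits 4 useful states, giving maximum string length 3.
Counting accepting paths from s8 by length: 1 of length 1, 3 of length 2, 6 of length 3. Total 10.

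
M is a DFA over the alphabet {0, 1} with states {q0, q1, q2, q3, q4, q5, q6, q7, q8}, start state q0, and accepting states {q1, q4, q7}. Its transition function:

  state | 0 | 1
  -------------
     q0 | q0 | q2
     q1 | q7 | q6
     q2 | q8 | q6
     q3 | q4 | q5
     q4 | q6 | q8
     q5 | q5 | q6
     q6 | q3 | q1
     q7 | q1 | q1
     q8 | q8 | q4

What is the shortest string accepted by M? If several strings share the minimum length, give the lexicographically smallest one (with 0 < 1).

101

A breadth-first search from q0 reaches an accepting state first via the path q0 → q2 → q8 → q4 on input 101.
No string of length < 3 is accepted (BFS exhausts all shorter strings without reaching an accepting state), and 101 is the lexicographically least accepting string of length 3.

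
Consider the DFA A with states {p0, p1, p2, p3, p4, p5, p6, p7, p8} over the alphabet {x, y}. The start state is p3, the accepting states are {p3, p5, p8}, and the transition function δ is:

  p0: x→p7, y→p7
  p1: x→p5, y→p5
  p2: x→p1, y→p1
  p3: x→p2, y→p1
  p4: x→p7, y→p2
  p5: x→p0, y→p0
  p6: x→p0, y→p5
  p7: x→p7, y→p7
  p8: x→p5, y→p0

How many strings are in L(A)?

The useful subgraph on states {p1, p2, p3, p5} is acyclic, so L(A) is finite; the longest accepting path visits 4 useful states, giving maximum string length 3.
Counting accepting paths from p3 by length: 1 of length 0, 2 of length 2, 4 of length 3. Total 7.

7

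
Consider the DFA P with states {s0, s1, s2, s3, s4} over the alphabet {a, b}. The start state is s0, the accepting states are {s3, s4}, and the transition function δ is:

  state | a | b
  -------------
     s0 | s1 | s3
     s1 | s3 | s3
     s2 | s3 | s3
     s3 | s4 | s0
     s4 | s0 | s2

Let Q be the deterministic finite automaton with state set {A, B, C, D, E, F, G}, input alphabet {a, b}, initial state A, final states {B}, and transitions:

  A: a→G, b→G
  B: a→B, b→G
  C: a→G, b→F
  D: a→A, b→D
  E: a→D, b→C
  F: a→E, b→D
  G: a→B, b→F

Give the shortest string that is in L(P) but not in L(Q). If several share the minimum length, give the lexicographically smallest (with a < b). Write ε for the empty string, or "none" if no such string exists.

The string b is accepted by P but not by Q.
No shorter string lies in the difference, and b is the lexicographically first length-1 string in L(P) \ L(Q).

b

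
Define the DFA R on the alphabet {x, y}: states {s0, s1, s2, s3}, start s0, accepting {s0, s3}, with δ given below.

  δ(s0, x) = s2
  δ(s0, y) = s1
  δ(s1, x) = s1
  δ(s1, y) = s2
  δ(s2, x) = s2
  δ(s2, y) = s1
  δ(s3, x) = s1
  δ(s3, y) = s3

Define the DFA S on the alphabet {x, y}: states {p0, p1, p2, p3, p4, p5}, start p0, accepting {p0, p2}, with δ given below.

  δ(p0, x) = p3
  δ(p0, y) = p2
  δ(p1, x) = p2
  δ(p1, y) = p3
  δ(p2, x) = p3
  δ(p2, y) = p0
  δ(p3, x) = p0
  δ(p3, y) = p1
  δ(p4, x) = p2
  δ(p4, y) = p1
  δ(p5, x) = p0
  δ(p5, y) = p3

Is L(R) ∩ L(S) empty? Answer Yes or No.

The empty string ε is accepted by both R and S.
Hence L(R) ∩ L(S) ≠ ∅.

No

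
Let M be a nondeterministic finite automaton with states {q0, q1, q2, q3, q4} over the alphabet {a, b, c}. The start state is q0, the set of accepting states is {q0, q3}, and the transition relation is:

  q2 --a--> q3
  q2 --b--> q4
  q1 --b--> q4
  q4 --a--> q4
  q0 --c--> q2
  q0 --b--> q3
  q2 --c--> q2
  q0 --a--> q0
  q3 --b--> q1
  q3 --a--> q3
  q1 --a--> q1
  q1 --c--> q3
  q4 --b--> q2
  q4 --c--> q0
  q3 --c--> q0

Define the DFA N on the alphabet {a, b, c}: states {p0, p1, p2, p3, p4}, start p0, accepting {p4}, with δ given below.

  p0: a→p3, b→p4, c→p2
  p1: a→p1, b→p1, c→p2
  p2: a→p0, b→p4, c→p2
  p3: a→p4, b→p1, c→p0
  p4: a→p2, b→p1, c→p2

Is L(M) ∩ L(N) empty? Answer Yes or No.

The string b is accepted by both M and N.
Hence L(M) ∩ L(N) ≠ ∅.

No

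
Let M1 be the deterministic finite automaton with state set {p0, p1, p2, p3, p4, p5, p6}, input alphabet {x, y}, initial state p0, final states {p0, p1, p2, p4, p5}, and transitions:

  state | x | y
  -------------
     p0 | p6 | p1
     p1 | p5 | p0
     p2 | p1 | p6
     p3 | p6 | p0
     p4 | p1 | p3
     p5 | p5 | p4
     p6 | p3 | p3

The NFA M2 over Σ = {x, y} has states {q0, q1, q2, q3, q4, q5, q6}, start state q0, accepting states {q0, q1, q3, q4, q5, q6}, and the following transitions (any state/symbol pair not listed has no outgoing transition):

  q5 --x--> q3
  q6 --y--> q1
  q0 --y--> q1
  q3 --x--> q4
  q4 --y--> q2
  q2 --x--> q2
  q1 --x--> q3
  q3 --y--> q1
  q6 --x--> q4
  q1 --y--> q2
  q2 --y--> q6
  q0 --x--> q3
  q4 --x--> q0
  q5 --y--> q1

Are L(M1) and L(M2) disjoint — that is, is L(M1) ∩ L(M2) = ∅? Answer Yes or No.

The empty string ε is accepted by both M1 and M2.
Hence L(M1) ∩ L(M2) ≠ ∅.

No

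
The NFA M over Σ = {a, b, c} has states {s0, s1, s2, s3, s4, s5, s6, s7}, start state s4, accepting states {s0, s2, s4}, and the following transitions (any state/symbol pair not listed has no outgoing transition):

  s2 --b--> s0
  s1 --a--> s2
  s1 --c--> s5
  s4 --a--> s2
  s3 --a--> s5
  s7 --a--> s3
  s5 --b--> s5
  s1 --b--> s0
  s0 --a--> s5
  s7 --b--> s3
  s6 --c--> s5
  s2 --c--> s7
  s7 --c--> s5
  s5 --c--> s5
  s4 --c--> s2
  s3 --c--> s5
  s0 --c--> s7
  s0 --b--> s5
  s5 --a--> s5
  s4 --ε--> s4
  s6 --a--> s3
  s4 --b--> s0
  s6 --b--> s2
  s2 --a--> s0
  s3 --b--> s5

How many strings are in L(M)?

8

The useful subgraph on states {s0, s2, s4} is acyclic, so L(M) is finite; the longest accepting path visits 3 useful states, giving maximum string length 2.
Counting accepting paths from s4 by length: 1 of length 0, 3 of length 1, 4 of length 2. Total 8.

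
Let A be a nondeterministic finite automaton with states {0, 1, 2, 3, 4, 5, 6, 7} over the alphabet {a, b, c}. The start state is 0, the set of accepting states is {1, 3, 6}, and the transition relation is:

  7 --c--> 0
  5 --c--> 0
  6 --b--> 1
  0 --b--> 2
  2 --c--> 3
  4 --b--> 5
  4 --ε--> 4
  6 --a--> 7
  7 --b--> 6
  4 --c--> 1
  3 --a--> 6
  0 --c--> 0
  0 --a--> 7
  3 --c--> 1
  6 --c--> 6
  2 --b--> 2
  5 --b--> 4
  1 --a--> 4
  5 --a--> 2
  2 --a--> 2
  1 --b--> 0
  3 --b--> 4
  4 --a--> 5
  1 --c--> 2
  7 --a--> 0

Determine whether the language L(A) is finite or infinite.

infinite

State 0 is reachable from the start and can reach an accepting state, and it lies on the cycle 0 → 0.
Traversing that cycle any number of times yields accepted strings of unbounded length, so the language is infinite.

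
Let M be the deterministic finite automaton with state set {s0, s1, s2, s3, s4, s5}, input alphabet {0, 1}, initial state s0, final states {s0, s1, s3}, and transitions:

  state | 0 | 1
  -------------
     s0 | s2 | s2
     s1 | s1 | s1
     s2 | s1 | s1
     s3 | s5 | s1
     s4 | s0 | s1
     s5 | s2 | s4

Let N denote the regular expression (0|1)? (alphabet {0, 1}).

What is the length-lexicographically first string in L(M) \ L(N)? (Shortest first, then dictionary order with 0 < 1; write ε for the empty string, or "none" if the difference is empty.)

00

The string 00 is accepted by M but not by N.
No shorter string lies in the difference, and 00 is the lexicographically first length-2 string in L(M) \ L(N).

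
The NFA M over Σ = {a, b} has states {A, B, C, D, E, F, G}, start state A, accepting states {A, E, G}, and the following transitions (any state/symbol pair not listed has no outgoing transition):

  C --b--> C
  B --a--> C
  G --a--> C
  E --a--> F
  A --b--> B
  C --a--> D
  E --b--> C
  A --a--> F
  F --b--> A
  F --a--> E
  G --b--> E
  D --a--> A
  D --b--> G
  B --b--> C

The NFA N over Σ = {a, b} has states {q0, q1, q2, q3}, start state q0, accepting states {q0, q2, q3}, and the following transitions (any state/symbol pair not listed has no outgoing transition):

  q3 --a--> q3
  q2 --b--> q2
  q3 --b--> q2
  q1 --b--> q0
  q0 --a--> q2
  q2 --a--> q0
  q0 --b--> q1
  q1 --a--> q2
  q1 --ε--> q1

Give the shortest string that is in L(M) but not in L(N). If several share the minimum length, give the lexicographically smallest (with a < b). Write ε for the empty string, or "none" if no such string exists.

abab

The string abab is accepted by M but not by N.
No shorter string lies in the difference, and abab is the lexicographically first length-4 string in L(M) \ L(N).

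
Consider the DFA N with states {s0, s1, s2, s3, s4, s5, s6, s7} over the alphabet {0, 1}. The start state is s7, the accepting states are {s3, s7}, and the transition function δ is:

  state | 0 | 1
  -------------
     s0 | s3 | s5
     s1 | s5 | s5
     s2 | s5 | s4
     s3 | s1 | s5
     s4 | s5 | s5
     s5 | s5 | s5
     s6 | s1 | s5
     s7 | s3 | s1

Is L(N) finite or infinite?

The useful states (reachable from s7 and able to reach an accepting state) are {s3, s7}.
Restricted to these states the transition graph has no cycle, so every accepting path has bounded length and L is finite.

finite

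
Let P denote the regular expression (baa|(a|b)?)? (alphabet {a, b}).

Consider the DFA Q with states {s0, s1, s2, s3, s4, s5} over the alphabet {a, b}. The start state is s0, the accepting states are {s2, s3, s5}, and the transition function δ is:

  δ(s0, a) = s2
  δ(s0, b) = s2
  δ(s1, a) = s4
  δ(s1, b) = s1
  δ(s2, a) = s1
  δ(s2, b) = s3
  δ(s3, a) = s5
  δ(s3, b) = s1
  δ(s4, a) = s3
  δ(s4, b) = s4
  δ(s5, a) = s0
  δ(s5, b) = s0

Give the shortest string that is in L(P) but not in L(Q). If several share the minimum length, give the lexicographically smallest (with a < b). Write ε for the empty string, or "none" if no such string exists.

ε

The empty string ε is accepted by P but not by Q.
Since ε is the unique shortest string, it is the required witness.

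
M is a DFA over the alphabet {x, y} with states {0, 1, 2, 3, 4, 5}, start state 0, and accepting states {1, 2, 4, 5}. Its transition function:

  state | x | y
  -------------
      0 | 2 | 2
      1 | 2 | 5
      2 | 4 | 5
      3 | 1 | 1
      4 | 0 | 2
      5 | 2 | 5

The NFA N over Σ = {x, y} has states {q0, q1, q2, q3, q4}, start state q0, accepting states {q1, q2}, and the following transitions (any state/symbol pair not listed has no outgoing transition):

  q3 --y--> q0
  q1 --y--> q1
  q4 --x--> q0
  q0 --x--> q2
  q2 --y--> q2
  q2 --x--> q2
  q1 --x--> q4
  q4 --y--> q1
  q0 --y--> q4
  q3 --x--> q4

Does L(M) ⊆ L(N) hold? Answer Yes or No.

No

The string y is in L(M) but not in L(N).
So L(M) ⊄ L(N).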